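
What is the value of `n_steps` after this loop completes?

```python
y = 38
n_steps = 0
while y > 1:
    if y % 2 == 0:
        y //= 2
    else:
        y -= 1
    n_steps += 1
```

Steps to reduce 38 to 1
`n_steps` takes the values: 0 → 1 → 2 → 3 → 4 → 5 → 6 → 7

Answer: 7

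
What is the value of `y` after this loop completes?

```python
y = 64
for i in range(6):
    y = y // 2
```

Halve 6 times: 64 // 2^6 = 1
`y` takes the values: 64 → 32 → 16 → 8 → 4 → 2 → 1

Answer: 1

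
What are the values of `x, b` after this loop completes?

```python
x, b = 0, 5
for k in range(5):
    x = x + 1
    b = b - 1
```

x goes 0→5, b goes 5→0
`x, b` takes the values: (0, 5) → (1, 5) → (1, 4) → (2, 4) → (2, 3) → (3, 3) → (3, 2) → (4, 2) → (4, 1) → (5, 1) → (5, 0)

Answer: 5, 0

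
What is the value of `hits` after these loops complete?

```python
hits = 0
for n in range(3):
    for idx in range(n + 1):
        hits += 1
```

Triangle: 1 + 2 + ... + 3
`hits` takes the values: 0 → 1 → 2 → 3 → 4 → 5 → 6

Answer: 6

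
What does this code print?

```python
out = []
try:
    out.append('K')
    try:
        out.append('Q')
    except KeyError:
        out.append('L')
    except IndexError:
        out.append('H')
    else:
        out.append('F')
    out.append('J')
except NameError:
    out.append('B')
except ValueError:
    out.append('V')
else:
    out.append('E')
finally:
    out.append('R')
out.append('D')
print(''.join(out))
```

Execution trace: 'K' (try body) → 'Q' (inner try body, no exception) → 'F' (inner else) → 'J' (try body, no exception) → 'E' (else) → 'R' (finally) → 'D' (after the try/except). Output: KQFJERD

Answer: KQFJERD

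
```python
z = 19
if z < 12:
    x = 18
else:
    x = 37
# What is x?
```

Trace:
`z = 19` → z = 19
`if z < 12: ...` → z < 12 is False, take else branch → x = 37
So x = 37

Answer: 37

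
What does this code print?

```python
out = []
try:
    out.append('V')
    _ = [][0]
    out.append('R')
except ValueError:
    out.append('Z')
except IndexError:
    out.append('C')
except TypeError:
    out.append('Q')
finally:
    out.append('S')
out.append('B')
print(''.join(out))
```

Execution trace: 'V' (try body) → 'C' (except IndexError) → 'S' (finally) → 'B' (after the try/except). Output: VCSB

Answer: VCSB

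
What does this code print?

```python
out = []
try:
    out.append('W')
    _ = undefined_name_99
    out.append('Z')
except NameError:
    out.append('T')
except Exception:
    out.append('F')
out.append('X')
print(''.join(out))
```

Execution trace: 'W' (try body) → 'T' (except NameError) → 'X' (after the try/except). Output: WTX

Answer: WTX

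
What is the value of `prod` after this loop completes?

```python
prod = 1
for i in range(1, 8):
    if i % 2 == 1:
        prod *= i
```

Product of odd numbers 1 to 7
`prod` takes the values: 1 → 3 → 15 → 105

Answer: 105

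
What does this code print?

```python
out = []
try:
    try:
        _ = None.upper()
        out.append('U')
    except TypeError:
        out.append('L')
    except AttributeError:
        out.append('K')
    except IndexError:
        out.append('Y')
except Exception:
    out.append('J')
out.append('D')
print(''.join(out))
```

Execution trace: 'K' (inner except AttributeError) → 'D' (after the try/except). Output: KD

Answer: KD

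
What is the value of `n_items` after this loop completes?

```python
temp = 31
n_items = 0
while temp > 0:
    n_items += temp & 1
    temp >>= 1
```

Count set bits in 31 (binary: 0b11111)
`n_items` takes the values: 0 → 1 → 2 → 3 → 4 → 5

Answer: 5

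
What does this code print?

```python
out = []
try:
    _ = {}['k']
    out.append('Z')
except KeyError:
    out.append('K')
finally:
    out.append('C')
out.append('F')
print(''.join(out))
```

Execution trace: 'K' (except KeyError) → 'C' (finally) → 'F' (after the try/except). Output: KCF

Answer: KCF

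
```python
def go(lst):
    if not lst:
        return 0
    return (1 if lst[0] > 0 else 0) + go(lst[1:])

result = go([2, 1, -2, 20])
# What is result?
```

Count of positive elements in [2, 1, -2, 20] = 3

Answer: 3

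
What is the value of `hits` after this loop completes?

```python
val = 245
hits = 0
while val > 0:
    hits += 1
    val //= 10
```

Count digits by repeated division by 10
`hits` takes the values: 0 → 1 → 2 → 3

Answer: 3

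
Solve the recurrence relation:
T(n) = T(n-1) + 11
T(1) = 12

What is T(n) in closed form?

Unrolling: T(n) = T(1) + 11·(n-1) = 12 + 11(n-1) = 11n + 1.

Answer: T(n) = 11n + 1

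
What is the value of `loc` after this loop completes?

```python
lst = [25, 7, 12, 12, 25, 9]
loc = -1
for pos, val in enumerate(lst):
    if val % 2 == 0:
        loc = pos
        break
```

First even number index in [25, 7, 12, 12, 25, 9]
`loc` takes the values: -1 → 2

Answer: 2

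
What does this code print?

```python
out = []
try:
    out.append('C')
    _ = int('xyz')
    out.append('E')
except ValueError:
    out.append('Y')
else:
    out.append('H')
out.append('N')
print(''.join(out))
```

Execution trace: 'C' (try body) → 'Y' (except ValueError) → 'N' (after the try/except). Output: CYN

Answer: CYN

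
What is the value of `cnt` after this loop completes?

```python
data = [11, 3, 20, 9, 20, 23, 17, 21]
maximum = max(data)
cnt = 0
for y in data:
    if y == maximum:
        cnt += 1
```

Count of max value 23 in [11, 3, 20, 9, 20, 23, 17, 21]
`cnt` takes the values: 0 → 1

Answer: 1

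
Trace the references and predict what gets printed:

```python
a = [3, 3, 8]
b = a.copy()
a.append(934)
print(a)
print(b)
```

Key concept: list.copy() creates independent copy.
Step by step:
`a = [3, 3, 8]` → a = [3, 3, 8]
`b = a.copy()` → b = [3, 3, 8]
`a.append(934)` → a = [3, 3, 8, 934]
`print(a)` → prints [3, 3, 8, 934]
`print(b)` → prints [3, 3, 8]

Answer:
[3, 3, 8, 934]
[3, 3, 8]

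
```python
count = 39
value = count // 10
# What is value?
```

Trace:
`count = 39` → count = 39
`value = count // 10` → value = 3
So value = 3

Answer: 3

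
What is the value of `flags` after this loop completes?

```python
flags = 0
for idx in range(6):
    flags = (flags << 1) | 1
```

Build 6 consecutive 1-bits: 0b111111
`flags` takes the values: 0 → 1 → 3 → 7 → 15 → 31 → 63

Answer: 63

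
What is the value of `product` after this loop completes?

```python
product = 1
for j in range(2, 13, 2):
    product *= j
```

Product of even numbers 2 to 12
`product` takes the values: 1 → 2 → 8 → 48 → 384 → 3840 → 46080

Answer: 46080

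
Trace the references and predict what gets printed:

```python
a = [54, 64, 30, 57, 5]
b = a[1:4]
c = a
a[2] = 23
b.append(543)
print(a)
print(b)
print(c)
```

Key concept: slice vs alias.
Step by step:
`a = [54, 64, 30, 57, 5]` → a = [54, 64, 30, 57, 5]
`b = a[1:4]` → b = [64, 30, 57]
`c = a` → c = [54, 64, 30, 57, 5] (same object as a)
`a[2] = 23` → a = [54, 64, 23, 57, 5] (same object as c); c = [54, 64, 23, 57, 5] (same object as a)
`b.append(543)` → b = [64, 30, 57, 543]
`print(a)` → prints [54, 64, 23, 57, 5]
`print(b)` → prints [64, 30, 57, 543]
`print(c)` → prints [54, 64, 23, 57, 5]

Answer:
[54, 64, 23, 57, 5]
[64, 30, 57, 543]
[54, 64, 23, 57, 5]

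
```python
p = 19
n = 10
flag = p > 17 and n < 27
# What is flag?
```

Trace:
`p = 19` → p = 19
`n = 10` → n = 10
`flag = p > 17 and n < 27` → flag = True
So flag = True

Answer: True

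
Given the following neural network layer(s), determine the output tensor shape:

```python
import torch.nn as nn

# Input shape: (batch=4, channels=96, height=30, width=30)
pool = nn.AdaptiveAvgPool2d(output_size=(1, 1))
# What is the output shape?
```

Input: (4, 96, 30, 30) -> Output: (4, 96, 1, 1)

Answer: (4, 96, 1, 1)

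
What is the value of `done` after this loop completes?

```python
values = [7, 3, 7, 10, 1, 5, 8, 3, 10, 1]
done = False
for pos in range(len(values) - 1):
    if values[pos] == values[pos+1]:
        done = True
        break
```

Check consecutive duplicates in [7, 3, 7, 10, 1, 5, 8, 3, 10, 1]
`done` takes the values: False

Answer: False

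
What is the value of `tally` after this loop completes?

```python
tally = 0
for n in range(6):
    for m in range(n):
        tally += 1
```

Triangle number: 0+1+2+...+5
`tally` takes the values: 0 → 1 → 2 → 3 → 4 → 5 → 6 → 7 → 8 → 9 → 10 → 11 → 12 → 13 → 14 → 15

Answer: 15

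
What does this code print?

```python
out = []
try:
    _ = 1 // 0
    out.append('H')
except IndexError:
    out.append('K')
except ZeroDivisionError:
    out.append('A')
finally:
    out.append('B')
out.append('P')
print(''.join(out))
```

Execution trace: 'A' (except ZeroDivisionError) → 'B' (finally) → 'P' (after the try/except). Output: ABP

Answer: ABP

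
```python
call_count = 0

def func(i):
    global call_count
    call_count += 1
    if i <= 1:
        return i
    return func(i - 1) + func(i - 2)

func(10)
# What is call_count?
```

Calls(i) = 1 + Calls(i-1) + Calls(i-2); Calls(0)=Calls(1)=1. For i=10 this gives 177.

Answer: 177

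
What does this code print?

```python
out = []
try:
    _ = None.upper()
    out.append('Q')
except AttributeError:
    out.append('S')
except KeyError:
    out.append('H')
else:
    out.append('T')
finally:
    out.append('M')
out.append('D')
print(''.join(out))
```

Execution trace: 'S' (except AttributeError) → 'M' (finally) → 'D' (after the try/except). Output: SMD

Answer: SMD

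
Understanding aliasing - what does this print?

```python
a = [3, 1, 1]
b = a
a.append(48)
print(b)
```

Key concept: basic list aliasing.
Step by step:
`a = [3, 1, 1]` → a = [3, 1, 1]
`b = a` → b = [3, 1, 1] (same object as a)
`a.append(48)` → a = [3, 1, 1, 48] (same object as b); b = [3, 1, 1, 48] (same object as a)
`print(b)` → prints [3, 1, 1, 48]

Answer: [3, 1, 1, 48]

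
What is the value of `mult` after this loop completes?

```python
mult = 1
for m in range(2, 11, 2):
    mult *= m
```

Product of even numbers 2 to 10
`mult` takes the values: 1 → 2 → 8 → 48 → 384 → 3840

Answer: 3840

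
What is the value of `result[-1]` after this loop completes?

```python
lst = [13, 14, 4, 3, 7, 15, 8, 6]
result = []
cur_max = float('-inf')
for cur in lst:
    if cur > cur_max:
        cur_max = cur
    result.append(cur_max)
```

Running max ends at 15
`result` takes the values: [] → [13] → [13, 14] → [13, 14, 14] → [13, 14, 14, 14] → [13, 14, 14, 14, 14] → [13, 14, 14, 14, 14, 15] → [13, 14, 14, 14, 14, 15, 15] → [13, 14, 14, 14, 14, 15, 15, 15]
So `result[-1]` = 15

Answer: 15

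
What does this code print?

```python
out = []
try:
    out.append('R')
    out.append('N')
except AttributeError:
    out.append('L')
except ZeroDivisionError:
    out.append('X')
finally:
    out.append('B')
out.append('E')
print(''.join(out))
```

Execution trace: 'R' (try body) → 'N' (try body, no exception) → 'B' (finally) → 'E' (after the try/except). Output: RNBE

Answer: RNBE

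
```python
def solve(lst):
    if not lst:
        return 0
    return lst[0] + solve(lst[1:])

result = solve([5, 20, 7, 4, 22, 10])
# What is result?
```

5 + 20 + 7 + 4 + 22 + 10 + 0 = 68

Answer: 68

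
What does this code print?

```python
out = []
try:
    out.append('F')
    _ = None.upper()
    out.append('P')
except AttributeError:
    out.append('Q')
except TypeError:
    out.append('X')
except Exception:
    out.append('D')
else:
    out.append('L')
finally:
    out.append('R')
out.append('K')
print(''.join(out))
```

Execution trace: 'F' (try body) → 'Q' (except AttributeError) → 'R' (finally) → 'K' (after the try/except). Output: FQRK

Answer: FQRK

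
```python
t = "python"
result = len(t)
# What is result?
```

Trace:
`t = "python"` → t = 'python'
`result = len(t)` → result = 6
So result = 6

Answer: 6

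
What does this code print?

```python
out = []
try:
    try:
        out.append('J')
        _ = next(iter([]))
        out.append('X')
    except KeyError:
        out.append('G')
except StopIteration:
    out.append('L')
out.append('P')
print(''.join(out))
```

Execution trace: 'J' (inner try body) → 'L' (outer except StopIteration) → 'P' (after the try/except). Output: JLP

Answer: JLP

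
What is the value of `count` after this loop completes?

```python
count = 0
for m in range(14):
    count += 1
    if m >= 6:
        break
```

Loop breaks when m reaches 6, count is 7
`count` takes the values: 0 → 1 → 2 → 3 → 4 → 5 → 6 → 7

Answer: 7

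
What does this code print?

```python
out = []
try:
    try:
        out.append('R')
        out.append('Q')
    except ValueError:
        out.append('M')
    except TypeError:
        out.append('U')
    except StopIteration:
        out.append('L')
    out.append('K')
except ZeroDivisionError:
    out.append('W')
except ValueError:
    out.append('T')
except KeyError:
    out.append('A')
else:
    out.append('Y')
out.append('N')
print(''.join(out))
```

Execution trace: 'R' (inner try body) → 'Q' (inner try body, no exception) → 'K' (try body, no exception) → 'Y' (else) → 'N' (after the try/except). Output: RQKYN

Answer: RQKYN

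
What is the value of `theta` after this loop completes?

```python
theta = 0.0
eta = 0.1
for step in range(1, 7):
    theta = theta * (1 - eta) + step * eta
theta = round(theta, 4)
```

Moving average with lr=0.1
`theta` takes the values: 0.0 → 0.1 → 0.29 → 0.561 → 0.9049 → 1.31441 → 1.782969 → 1.783

Answer: 1.783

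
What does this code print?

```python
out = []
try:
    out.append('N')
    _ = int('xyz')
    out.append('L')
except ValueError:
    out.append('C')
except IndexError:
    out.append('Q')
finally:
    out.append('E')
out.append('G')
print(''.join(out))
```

Execution trace: 'N' (try body) → 'C' (except ValueError) → 'E' (finally) → 'G' (after the try/except). Output: NCEG

Answer: NCEG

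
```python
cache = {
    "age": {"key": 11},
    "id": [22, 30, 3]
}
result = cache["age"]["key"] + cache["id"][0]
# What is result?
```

Trace:
`cache = { ...` → cache = {'age': {'key': 11}, 'id': [22, 30, 3]}
`result = cache["age"]["key"] + cache["id"][0]` → result = 33
So result = 33

Answer: 33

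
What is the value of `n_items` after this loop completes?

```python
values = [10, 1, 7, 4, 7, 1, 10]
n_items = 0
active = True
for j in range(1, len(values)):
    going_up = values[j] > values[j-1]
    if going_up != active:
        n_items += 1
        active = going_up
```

Count direction changes in [10, 1, 7, 4, 7, 1, 10]
`n_items` takes the values: 0 → 1 → 2 → 3 → 4 → 5 → 6

Answer: 6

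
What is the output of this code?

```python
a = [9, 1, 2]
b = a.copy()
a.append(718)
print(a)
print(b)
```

Key concept: list.copy() creates independent copy.
Step by step:
`a = [9, 1, 2]` → a = [9, 1, 2]
`b = a.copy()` → b = [9, 1, 2]
`a.append(718)` → a = [9, 1, 2, 718]
`print(a)` → prints [9, 1, 2, 718]
`print(b)` → prints [9, 1, 2]

Answer:
[9, 1, 2, 718]
[9, 1, 2]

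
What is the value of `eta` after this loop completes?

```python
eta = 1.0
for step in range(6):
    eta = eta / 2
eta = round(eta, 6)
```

Halving LR 6 times: 1 / 2^6
`eta` takes the values: 1.0 → 0.5 → 0.25 → 0.125 → 0.0625 → 0.03125 → 0.015625

Answer: 0.015625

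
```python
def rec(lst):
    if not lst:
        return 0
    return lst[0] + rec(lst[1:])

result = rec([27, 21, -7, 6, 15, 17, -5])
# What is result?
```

27 + 21 + (-7) + 6 + 15 + 17 + (-5) + 0 = 74

Answer: 74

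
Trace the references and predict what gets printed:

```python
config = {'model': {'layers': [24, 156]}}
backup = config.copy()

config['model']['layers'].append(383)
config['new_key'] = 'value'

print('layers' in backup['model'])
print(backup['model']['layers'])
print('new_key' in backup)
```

Key concept: shallow copy gotcha with nested dict.
Step by step:
`config = {'model': {'layers': [24, 156]}}` → config = {'model': {'layers': [24, 156]}}
`backup = config.copy()` → backup = {'model': {'layers': [24, 156]}}
`config['model']['layers'].append(383)` → config = {'model': {'layers': [24, 156, 383]}}; backup = {'model': {'layers': [24, 156, 383]}}
`config['new_key'] = 'value'` → config = {'model': {'layers': [24, 156, 383]}, 'new_key': 'value'}
`print('layers' in backup['model'])` → prints True
`print(backup['model']['layers'])` → prints [24, 156, 383]
`print('new_key' in backup)` → prints False

Answer:
True
[24, 156, 383]
False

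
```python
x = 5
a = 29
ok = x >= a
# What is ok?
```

Trace:
`x = 5` → x = 5
`a = 29` → a = 29
`ok = x >= a` → ok = False
So ok = False

Answer: False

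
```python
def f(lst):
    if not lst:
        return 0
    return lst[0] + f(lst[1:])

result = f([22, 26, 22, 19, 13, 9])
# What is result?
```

22 + 26 + 22 + 19 + 13 + 9 + 0 = 111

Answer: 111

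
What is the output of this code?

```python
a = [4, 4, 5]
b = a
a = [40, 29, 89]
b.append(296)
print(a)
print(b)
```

Key concept: rebinding vs mutation: a is rebound to a new list, b still points at the original.
Step by step:
`a = [4, 4, 5]` → a = [4, 4, 5]
`b = a` → b = [4, 4, 5] (same object as a)
`a = [40, 29, 89]` → a = [40, 29, 89]
`b.append(296)` → b = [4, 4, 5, 296]
`print(a)` → prints [40, 29, 89]
`print(b)` → prints [4, 4, 5, 296]

Answer:
[40, 29, 89]
[4, 4, 5, 296]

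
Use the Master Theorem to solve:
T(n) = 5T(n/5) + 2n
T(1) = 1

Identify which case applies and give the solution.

a=5, b=5, f(n)=2n. log_5(5) = 1. Since c=1 = 1, Case 2 applies: T(n) = Θ(n^log_b(a) · log n) = O(n log n).

Answer: O(n log n) - Case 2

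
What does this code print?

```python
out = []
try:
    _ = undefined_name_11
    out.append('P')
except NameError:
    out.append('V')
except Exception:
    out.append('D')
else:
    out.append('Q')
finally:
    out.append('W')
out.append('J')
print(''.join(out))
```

Execution trace: 'V' (except NameError) → 'W' (finally) → 'J' (after the try/except). Output: VWJ

Answer: VWJ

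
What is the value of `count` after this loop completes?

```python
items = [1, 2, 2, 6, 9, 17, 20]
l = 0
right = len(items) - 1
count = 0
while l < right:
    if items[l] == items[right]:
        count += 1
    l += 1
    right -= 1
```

Count matching pairs from ends
`count` takes the values: 0

Answer: 0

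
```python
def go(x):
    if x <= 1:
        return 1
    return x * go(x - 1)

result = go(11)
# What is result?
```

go(11) = 11 * 10 * 9 * 8 * 7 * 6 * 5 * 4 * 3 * 2 * 1 = 39916800

Answer: 39916800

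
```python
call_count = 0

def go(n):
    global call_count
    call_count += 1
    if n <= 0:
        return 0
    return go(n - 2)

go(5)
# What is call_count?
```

Linear recursion stepping by 2: 4 calls from n=5 down to ≤0.

Answer: 4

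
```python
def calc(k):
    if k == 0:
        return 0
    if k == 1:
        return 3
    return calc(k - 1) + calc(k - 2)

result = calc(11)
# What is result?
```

Build up from base cases: calc(0)=0, calc(1)=3, calc(2)=3, calc(3)=6, calc(4)=9, calc(5)=15, calc(6)=24, ..., calc(11)=267

Answer: 267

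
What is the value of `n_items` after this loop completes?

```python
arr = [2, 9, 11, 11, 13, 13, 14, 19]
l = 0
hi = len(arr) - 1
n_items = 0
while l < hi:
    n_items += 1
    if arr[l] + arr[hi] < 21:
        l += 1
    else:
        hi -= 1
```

Steps to find pair summing to 21
`n_items` takes the values: 0 → 1 → 2 → 3 → 4 → 5 → 6 → 7

Answer: 7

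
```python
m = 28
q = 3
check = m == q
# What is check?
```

Trace:
`m = 28` → m = 28
`q = 3` → q = 3
`check = m == q` → check = False
So check = False

Answer: False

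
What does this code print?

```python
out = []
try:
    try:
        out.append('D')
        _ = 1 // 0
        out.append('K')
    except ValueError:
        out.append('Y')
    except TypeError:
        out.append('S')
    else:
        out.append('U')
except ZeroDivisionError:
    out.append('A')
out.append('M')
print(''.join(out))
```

Execution trace: 'D' (try body) → 'A' (outer except ZeroDivisionError) → 'M' (after the try/except). Output: DAM

Answer: DAM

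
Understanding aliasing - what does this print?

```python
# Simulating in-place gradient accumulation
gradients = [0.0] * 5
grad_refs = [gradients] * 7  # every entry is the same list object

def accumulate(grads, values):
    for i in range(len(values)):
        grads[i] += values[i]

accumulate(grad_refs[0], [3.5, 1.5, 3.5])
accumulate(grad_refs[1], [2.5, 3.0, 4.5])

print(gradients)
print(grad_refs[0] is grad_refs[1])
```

Key concept: gradient accumulation aliasing.
Step by step:
`gradients = [0.0] * 5` → gradients = [0.0, 0.0, 0.0, 0.0, 0.0]
`grad_refs = [gradients] * 7` → grad_refs = [[0.0, 0.0, 0.0, 0.0, 0.0], [0.0, 0.0, 0.0, 0.0, 0.0], [0.0, 0.0, 0.0, 0.0, 0.0], [0.0, 0.0, 0.0, 0.0, 0.0], [0.0, 0.0, 0.0, 0.0, 0.0], [0.0, 0.0, 0.0, 0.0, 0.0], [0.0, 0.0, 0.0, 0.0, 0.0]]
`accumulate(grad_refs[0], [3.5, 1.5, 3.5])` → gradients = [3.5, 1.5, 3.5, 0.0, 0.0]; grad_refs = [[3.5, 1.5, 3.5, 0.0, 0.0], [3.5, 1.5, 3.5, 0.0, 0.0], [3.5, 1.5, 3.5, 0.0, 0.0], [3.5, 1.5, 3.5, 0.0, 0.0], [3.5, 1.5, 3.5, 0.0, 0.0], [3.5, 1.5, 3.5, 0.0, 0.0], [3.5, 1.5, 3.5, 0.0, 0.0]]
`accumulate(grad_refs[1], [2.5, 3.0, 4.5])` → gradients = [6.0, 4.5, 8.0, 0.0, 0.0]; grad_refs = [[6.0, 4.5, 8.0, 0.0, 0.0], [6.0, 4.5, 8.0, 0.0, 0.0], [6.0, 4.5, 8.0, 0.0, 0.0], [6.0, 4.5, 8.0, 0.0, 0.0], [6.0, 4.5, 8.0, 0.0, 0.0], [6.0, 4.5, 8.0, 0.0, 0.0], [6.0, 4.5, 8.0, 0.0, 0.0]]
`print(gradients)` → prints [6.0, 4.5, 8.0, 0.0, 0.0]
`print(grad_refs[0] is grad_refs[1])` → prints True

Answer:
[6.0, 4.5, 8.0, 0.0, 0.0]
True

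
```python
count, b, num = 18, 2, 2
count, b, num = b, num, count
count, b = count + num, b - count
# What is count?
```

Trace:
`count, b, num = 18, 2, 2` → count = 18; b = 2; num = 2
`count, b, num = b, num, count` → count = 2; b = 2; num = 18
`count, b = count + num, b - count` → count = 20; b = 0
So count = 20

Answer: 20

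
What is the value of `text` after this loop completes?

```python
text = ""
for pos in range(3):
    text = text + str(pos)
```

Concatenate digits 0 to 2
`text` takes the values: "" → "0" → "01" → "012"

Answer: "012"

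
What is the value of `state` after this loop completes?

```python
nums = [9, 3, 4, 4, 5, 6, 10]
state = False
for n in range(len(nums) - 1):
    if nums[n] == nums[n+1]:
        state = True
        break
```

Check consecutive duplicates in [9, 3, 4, 4, 5, 6, 10]
`state` takes the values: False → True

Answer: True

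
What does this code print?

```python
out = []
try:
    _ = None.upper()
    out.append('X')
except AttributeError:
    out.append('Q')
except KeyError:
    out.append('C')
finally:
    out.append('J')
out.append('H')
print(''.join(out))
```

Execution trace: 'Q' (except AttributeError) → 'J' (finally) → 'H' (after the try/except). Output: QJH

Answer: QJH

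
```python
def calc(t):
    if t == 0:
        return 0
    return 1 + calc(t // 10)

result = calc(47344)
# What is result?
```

Count of digits of 47344: 5

Answer: 5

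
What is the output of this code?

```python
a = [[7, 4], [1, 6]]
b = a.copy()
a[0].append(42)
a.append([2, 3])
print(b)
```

Key concept: shallow copy with nested lists.
Step by step:
`a = [[7, 4], [1, 6]]` → a = [[7, 4], [1, 6]]
`b = a.copy()` → b = [[7, 4], [1, 6]]
`a[0].append(42)` → a = [[7, 4, 42], [1, 6]]; b = [[7, 4, 42], [1, 6]]
`a.append([2, 3])` → a = [[7, 4, 42], [1, 6], [2, 3]]
`print(b)` → prints [[7, 4, 42], [1, 6]]

Answer: [[7, 4, 42], [1, 6]]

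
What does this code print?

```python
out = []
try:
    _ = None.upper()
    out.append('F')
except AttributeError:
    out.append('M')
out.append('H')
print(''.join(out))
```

Execution trace: 'M' (except AttributeError) → 'H' (after the try/except). Output: MH

Answer: MH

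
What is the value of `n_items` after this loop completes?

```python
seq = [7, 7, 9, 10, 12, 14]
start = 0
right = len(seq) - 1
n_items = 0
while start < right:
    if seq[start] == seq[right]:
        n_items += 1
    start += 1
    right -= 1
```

Count matching pairs from ends
`n_items` takes the values: 0

Answer: 0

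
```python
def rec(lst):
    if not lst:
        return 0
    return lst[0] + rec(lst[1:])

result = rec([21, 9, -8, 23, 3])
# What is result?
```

21 + 9 + (-8) + 23 + 3 + 0 = 48

Answer: 48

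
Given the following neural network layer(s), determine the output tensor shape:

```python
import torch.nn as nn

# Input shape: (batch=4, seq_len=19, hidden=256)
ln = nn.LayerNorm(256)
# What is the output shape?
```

Input: (4, 19, 256) -> Output: (4, 19, 256)

Answer: (4, 19, 256)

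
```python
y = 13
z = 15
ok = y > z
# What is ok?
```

Trace:
`y = 13` → y = 13
`z = 15` → z = 15
`ok = y > z` → ok = False
So ok = False

Answer: False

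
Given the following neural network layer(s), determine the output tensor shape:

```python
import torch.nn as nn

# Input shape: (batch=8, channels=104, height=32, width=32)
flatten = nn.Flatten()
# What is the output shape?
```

Input: (8, 104, 32, 32) -> Output: (8, 106496)

Answer: (8, 106496)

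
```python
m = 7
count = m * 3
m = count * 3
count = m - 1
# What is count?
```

Trace:
`m = 7` → m = 7
`count = m * 3` → count = 21
`m = count * 3` → m = 63
`count = m - 1` → count = 62
So count = 62

Answer: 62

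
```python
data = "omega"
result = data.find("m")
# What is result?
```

Trace:
`data = "omega"` → data = 'omega'
`result = data.find("m")` → result = 1
So result = 1

Answer: 1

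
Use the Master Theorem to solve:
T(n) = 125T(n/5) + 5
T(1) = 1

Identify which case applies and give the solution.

a=125, b=5, f(n)=5. log_5(125) = 3. Since c=0 < 3, Case 1 applies: T(n) = Θ(n^log_b(a)) = O(n^3).

Answer: O(n^3) - Case 1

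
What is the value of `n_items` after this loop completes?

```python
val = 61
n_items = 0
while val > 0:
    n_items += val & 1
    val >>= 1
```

Count set bits in 61 (binary: 0b111101)
`n_items` takes the values: 0 → 1 → 2 → 3 → 4 → 5

Answer: 5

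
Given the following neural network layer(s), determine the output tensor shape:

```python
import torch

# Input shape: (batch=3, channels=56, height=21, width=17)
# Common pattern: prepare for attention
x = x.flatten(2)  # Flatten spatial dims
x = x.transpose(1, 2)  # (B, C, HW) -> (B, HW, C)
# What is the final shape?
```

Input: (3, 56, 21, 17) -> after flatten(2): (3, 56, 357) -> Output: (3, 357, 56)

Answer: (3, 357, 56)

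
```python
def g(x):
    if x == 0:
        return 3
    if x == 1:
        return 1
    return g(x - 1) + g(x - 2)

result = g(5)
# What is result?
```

Build up from base cases: g(0)=3, g(1)=1, g(2)=4, g(3)=5, g(4)=9, g(5)=14

Answer: 14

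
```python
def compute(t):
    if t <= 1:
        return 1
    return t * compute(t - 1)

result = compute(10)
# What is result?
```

compute(10) = 10 * 9 * 8 * 7 * 6 * 5 * 4 * 3 * 2 * 1 = 3628800

Answer: 3628800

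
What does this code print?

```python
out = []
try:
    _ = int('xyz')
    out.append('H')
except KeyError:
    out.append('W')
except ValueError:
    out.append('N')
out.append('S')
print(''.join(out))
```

Execution trace: 'N' (except ValueError) → 'S' (after the try/except). Output: NS

Answer: NS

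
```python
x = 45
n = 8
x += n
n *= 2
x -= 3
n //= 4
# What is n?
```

Trace:
`x = 45` → x = 45
`n = 8` → n = 8
`x += n` → x = 53
`n *= 2` → n = 16
`x -= 3` → x = 50
`n //= 4` → n = 4
So n = 4

Answer: 4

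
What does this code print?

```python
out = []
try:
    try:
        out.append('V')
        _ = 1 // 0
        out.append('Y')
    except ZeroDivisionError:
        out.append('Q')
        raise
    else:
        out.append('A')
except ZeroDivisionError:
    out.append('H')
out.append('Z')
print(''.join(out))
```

Execution trace: 'V' (inner try body) → 'Q' (inner except ZeroDivisionError) → 'H' (outer except ZeroDivisionError) → 'Z' (after the try/except). Output: VQHZ

Answer: VQHZ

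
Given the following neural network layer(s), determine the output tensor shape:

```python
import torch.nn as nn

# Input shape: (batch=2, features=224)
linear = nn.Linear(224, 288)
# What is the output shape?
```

Input: (2, 224) -> Output: (2, 288)

Answer: (2, 288)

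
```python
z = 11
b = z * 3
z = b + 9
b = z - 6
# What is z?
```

Trace:
`z = 11` → z = 11
`b = z * 3` → b = 33
`z = b + 9` → z = 42
`b = z - 6` → b = 36
So z = 42

Answer: 42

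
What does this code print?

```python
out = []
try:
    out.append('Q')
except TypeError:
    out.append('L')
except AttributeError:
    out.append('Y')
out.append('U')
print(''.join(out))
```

Execution trace: 'Q' (try body, no exception) → 'U' (after the try/except). Output: QU

Answer: QU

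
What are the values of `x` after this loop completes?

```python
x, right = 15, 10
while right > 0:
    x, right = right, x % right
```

GCD of 15 and 10
`x` takes the values: 15 → 10 → 5

Answer: 5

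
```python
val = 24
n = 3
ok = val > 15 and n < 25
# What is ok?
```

Trace:
`val = 24` → val = 24
`n = 3` → n = 3
`ok = val > 15 and n < 25` → ok = True
So ok = True

Answer: True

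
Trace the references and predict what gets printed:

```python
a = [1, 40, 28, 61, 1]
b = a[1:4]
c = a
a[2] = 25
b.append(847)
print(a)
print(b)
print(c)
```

Key concept: slice vs alias.
Step by step:
`a = [1, 40, 28, 61, 1]` → a = [1, 40, 28, 61, 1]
`b = a[1:4]` → b = [40, 28, 61]
`c = a` → c = [1, 40, 28, 61, 1] (same object as a)
`a[2] = 25` → a = [1, 40, 25, 61, 1] (same object as c); c = [1, 40, 25, 61, 1] (same object as a)
`b.append(847)` → b = [40, 28, 61, 847]
`print(a)` → prints [1, 40, 25, 61, 1]
`print(b)` → prints [40, 28, 61, 847]
`print(c)` → prints [1, 40, 25, 61, 1]

Answer:
[1, 40, 25, 61, 1]
[40, 28, 61, 847]
[1, 40, 25, 61, 1]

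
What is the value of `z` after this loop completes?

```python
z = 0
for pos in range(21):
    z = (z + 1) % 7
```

Increment mod 7, 21 times = 0
`z` takes the values: 0 → 1 → 2 → 3 → 4 → 5 → 6 → 0 → 1 → 2 → 3 → 4 → 5 → 6 → 0 → 1 → 2 → 3 → 4 → 5 → 6 → 0

Answer: 0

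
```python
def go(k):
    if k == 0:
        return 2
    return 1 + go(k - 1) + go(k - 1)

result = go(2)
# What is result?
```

go(k) = 1 + 2·go(k-1), go(0)=2. Closed form: (2+1)·2^2 - 1 = 11.

Answer: 11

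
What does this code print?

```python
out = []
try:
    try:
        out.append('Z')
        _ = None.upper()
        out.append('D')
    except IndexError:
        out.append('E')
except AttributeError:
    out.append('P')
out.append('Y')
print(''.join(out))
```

Execution trace: 'Z' (inner try body) → 'P' (outer except AttributeError) → 'Y' (after the try/except). Output: ZPY

Answer: ZPY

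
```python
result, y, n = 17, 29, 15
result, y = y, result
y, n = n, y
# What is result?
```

Trace:
`result, y, n = 17, 29, 15` → result = 17; y = 29; n = 15
`result, y = y, result` → result = 29; y = 17
`y, n = n, y` → y = 15; n = 17
So result = 29

Answer: 29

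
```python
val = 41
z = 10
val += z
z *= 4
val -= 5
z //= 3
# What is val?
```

Trace:
`val = 41` → val = 41
`z = 10` → z = 10
`val += z` → val = 51
`z *= 4` → z = 40
`val -= 5` → val = 46
`z //= 3` → z = 13
So val = 46

Answer: 46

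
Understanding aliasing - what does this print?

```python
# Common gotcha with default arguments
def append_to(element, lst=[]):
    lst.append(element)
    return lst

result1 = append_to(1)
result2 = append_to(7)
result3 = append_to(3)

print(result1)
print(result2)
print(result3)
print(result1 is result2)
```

Key concept: mutable default argument gotcha.
Step by step:
`result1 = append_to(1)` → result1 = [1]
`result2 = append_to(7)` → result1 = [1, 7] (same object as result2); result2 = [1, 7] (same object as result1)
`result3 = append_to(3)` → result1 = [1, 7, 3] (same object as result2, result3); result2 = [1, 7, 3] (same object as result1, result3); result3 = [1, 7, 3] (same object as result1, result2)
`print(result1)` → prints [1, 7, 3]
`print(result2)` → prints [1, 7, 3]
`print(result3)` → prints [1, 7, 3]
`print(result1 is result2)` → prints True

Answer:
[1, 7, 3]
[1, 7, 3]
[1, 7, 3]
True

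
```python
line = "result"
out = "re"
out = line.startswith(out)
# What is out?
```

Trace:
`line = "result"` → line = 'result'
`out = "re"` → out = 're'
`out = line.startswith(out)` → out = True
So out = True

Answer: True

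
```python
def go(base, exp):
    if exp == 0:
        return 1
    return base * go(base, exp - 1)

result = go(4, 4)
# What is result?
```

go(4, 4) = 4 * 4 * 4 * 4 = 256

Answer: 256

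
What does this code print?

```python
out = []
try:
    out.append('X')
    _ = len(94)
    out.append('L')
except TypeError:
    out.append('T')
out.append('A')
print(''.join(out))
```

Execution trace: 'X' (try body) → 'T' (except TypeError) → 'A' (after the try/except). Output: XTA

Answer: XTA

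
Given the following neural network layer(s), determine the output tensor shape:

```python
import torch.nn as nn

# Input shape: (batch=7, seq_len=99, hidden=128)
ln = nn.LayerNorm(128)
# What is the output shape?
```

Input: (7, 99, 128) -> Output: (7, 99, 128)

Answer: (7, 99, 128)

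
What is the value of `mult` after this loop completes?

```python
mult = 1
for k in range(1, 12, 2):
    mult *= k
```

Product of 1, 3, 5, ... up to 11
`mult` takes the values: 1 → 3 → 15 → 105 → 945 → 10395

Answer: 10395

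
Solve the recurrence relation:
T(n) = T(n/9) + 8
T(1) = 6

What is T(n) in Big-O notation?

Each step divides n by 9 and adds 8. After log_9(n) steps we reach T(1)=6. So T(n) = 8·log_9(n) + 6 = O(log n).

Answer: O(log n)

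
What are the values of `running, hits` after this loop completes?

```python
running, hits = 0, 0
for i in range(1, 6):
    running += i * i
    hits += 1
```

Sum of squares and count
`running, hits` takes the values: (0, 0) → (1, 0) → (1, 1) → (5, 1) → (5, 2) → (14, 2) → (14, 3) → (30, 3) → (30, 4) → (55, 4) → (55, 5)

Answer: 55, 5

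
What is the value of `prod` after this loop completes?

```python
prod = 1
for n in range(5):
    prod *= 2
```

2^5 = 32
`prod` takes the values: 1 → 2 → 4 → 8 → 16 → 32

Answer: 32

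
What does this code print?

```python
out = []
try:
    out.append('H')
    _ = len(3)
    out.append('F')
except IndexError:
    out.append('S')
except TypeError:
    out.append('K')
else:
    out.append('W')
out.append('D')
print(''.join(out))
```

Execution trace: 'H' (try body) → 'K' (except TypeError) → 'D' (after the try/except). Output: HKD

Answer: HKD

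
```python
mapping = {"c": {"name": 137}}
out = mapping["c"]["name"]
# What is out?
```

Trace:
`mapping = {"c": {"name": 137}}` → mapping = {'c': {'name': 137}}
`out = mapping["c"]["name"]` → out = 137
So out = 137

Answer: 137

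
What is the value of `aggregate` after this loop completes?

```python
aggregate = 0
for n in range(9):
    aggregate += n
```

Sum of 0 to 8 = 36
`aggregate` takes the values: 0 → 1 → 3 → 6 → 10 → 15 → 21 → 28 → 36

Answer: 36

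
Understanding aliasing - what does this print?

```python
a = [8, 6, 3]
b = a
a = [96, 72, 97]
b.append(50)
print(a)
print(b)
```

Key concept: rebinding vs mutation: a is rebound to a new list, b still points at the original.
Step by step:
`a = [8, 6, 3]` → a = [8, 6, 3]
`b = a` → b = [8, 6, 3] (same object as a)
`a = [96, 72, 97]` → a = [96, 72, 97]
`b.append(50)` → b = [8, 6, 3, 50]
`print(a)` → prints [96, 72, 97]
`print(b)` → prints [8, 6, 3, 50]

Answer:
[96, 72, 97]
[8, 6, 3, 50]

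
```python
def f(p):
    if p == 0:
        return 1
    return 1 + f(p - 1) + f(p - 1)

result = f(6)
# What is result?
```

f(p) = 1 + 2·f(p-1), f(0)=1. Closed form: (1+1)·2^6 - 1 = 127.

Answer: 127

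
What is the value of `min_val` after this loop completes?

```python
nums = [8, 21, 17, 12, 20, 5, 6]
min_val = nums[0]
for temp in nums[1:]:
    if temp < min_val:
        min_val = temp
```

Minimum of [8, 21, 17, 12, 20, 5, 6]
`min_val` takes the values: 8 → 5

Answer: 5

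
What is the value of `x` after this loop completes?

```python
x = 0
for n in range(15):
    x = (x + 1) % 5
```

Increment mod 5, 15 times = 0
`x` takes the values: 0 → 1 → 2 → 3 → 4 → 0 → 1 → 2 → 3 → 4 → 0 → 1 → 2 → 3 → 4 → 0

Answer: 0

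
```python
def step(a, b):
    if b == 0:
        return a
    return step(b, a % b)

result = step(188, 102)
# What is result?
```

step(188, 102) -> step(102, 86) -> step(86, 16) -> step(16, 6) -> step(6, 4) -> step(4, 2) -> step(2, 0) -> 2

Answer: 2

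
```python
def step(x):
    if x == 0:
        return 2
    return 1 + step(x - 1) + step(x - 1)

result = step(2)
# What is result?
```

step(x) = 1 + 2·step(x-1), step(0)=2. Closed form: (2+1)·2^2 - 1 = 11.

Answer: 11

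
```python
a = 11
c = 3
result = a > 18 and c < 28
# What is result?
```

Trace:
`a = 11` → a = 11
`c = 3` → c = 3
`result = a > 18 and c < 28` → result = False
So result = False

Answer: False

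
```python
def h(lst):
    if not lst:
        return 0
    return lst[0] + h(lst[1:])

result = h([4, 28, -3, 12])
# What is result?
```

4 + 28 + (-3) + 12 + 0 = 41

Answer: 41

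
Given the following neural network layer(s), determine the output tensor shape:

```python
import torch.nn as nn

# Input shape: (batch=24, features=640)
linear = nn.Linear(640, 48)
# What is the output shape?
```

Input: (24, 640) -> Output: (24, 48)

Answer: (24, 48)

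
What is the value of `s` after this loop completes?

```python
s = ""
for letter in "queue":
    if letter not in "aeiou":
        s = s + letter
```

Remove vowels from 'queue'
`s` takes the values: "" → "q"

Answer: "q"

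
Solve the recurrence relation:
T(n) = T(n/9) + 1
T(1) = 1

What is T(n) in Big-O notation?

Each step divides n by 9 and adds 1. After log_9(n) steps we reach T(1)=1. So T(n) = 1·log_9(n) + 1 = O(log n).

Answer: O(log n)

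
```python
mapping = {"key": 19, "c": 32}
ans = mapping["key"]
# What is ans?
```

Trace:
`mapping = {"key": 19, "c": 32}` → mapping = {'key': 19, 'c': 32}
`ans = mapping["key"]` → ans = 19
So ans = 19

Answer: 19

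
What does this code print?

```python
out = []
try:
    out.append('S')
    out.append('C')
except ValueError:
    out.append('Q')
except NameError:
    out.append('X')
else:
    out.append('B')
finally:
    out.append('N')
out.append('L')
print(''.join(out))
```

Execution trace: 'S' (try body) → 'C' (try body, no exception) → 'B' (else) → 'N' (finally) → 'L' (after the try/except). Output: SCBNL

Answer: SCBNL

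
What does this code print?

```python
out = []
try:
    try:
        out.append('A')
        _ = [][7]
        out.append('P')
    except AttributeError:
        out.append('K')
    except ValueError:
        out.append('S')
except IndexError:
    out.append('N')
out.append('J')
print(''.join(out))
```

Execution trace: 'A' (try body) → 'N' (outer except IndexError) → 'J' (after the try/except). Output: ANJ

Answer: ANJ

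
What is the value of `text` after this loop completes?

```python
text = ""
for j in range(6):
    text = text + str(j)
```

Concatenate digits 0 to 5
`text` takes the values: "" → "0" → "01" → "012" → "0123" → "01234" → "012345"

Answer: "012345"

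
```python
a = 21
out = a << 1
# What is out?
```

Trace:
`a = 21` → a = 21
`out = a << 1` → out = 42
So out = 42

Answer: 42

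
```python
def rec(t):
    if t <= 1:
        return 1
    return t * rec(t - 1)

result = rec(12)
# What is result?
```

rec(12) = 12 * 11 * 10 * 9 * 8 * 7 * 6 * 5 * 4 * 3 * 2 * 1 = 479001600

Answer: 479001600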